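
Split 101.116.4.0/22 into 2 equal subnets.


New prefix = 22 + 1 = 23
Each subnet has 512 addresses
  101.116.4.0/23
  101.116.6.0/23
Subnets: 101.116.4.0/23, 101.116.6.0/23


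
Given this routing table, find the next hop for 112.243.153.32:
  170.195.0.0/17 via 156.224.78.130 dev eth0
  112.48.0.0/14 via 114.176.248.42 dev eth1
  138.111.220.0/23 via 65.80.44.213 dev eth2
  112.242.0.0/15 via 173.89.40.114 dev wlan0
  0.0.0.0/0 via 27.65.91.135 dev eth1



Longest prefix match for 112.243.153.32:
  /17 170.195.0.0: no
  /14 112.48.0.0: no
  /23 138.111.220.0: no
  /15 112.242.0.0: MATCH
  /0 0.0.0.0: MATCH
Selected: next-hop 173.89.40.114 via wlan0 (matched /15)


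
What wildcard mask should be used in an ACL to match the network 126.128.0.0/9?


Subnet mask: 255.128.0.0
Wildcard = 255.255.255.255 - subnet mask
255 - 255 = 0
255 - 128 = 127
255 - 0 = 255
255 - 0 = 255
Wildcard: 0.127.255.255


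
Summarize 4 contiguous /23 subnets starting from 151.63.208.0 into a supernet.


Original prefix: /23
Number of subnets: 4 = 2^2
New prefix = 23 - 2 = 21
Supernet: 151.63.208.0/21


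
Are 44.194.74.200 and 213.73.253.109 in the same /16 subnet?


Mask: 255.255.0.0
44.194.74.200 AND mask = 44.194.0.0
213.73.253.109 AND mask = 213.73.0.0
No, different subnets (44.194.0.0 vs 213.73.0.0)


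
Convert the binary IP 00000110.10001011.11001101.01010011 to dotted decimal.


00000110 = 6
10001011 = 139
11001101 = 205
01010011 = 83
IP: 6.139.205.83


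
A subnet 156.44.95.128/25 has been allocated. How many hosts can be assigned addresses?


Host bits = 32 - 25 = 7
Total addresses = 2^7 = 128
Usable = total - 2 (network and broadcast)
Usable hosts: 126


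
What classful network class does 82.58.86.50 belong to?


First octet: 82
Binary: 01010010
0xxxxxxx -> Class A (1-126)
Class A, default mask 255.0.0.0 (/8)


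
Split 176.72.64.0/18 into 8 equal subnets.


New prefix = 18 + 3 = 21
Each subnet has 2048 addresses
  176.72.64.0/21
  176.72.72.0/21
  176.72.80.0/21
  176.72.88.0/21
  176.72.96.0/21
  176.72.104.0/21
  176.72.112.0/21
  176.72.120.0/21
Subnets: 176.72.64.0/21, 176.72.72.0/21, 176.72.80.0/21, 176.72.88.0/21, 176.72.96.0/21, 176.72.104.0/21, 176.72.112.0/21, 176.72.120.0/21


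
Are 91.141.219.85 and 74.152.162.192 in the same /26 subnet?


Mask: 255.255.255.192
91.141.219.85 AND mask = 91.141.219.64
74.152.162.192 AND mask = 74.152.162.192
No, different subnets (91.141.219.64 vs 74.152.162.192)


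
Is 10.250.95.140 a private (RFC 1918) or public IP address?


RFC 1918 private ranges:
  10.0.0.0/8 (10.0.0.0 - 10.255.255.255)
  172.16.0.0/12 (172.16.0.0 - 172.31.255.255)
  192.168.0.0/16 (192.168.0.0 - 192.168.255.255)
Private (in 10.0.0.0/8)


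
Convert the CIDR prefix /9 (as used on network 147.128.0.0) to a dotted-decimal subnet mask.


/9 means 9 network bits, 23 host bits
Binary: 11111111100000000000000000000000
Mask: 255.128.0.0


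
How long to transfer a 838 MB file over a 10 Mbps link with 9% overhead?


Effective throughput = 10 * (1 - 9/100) = 9.1 Mbps
File size in Mb = 838 * 8 = 6704 Mb
Time = 6704 / 9.1
Time = 736.7033 seconds


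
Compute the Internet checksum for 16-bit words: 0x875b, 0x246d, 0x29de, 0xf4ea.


Sum all words (with carry folding):
+ 0x875b = 0x875b
+ 0x246d = 0xabc8
+ 0x29de = 0xd5a6
+ 0xf4ea = 0xca91
One's complement: ~0xca91
Checksum = 0x356e


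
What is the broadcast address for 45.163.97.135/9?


Network: 45.128.0.0/9
Host bits = 23
Set all host bits to 1:
Broadcast: 45.255.255.255


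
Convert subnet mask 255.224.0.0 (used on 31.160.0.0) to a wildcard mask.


Subnet mask: 255.224.0.0
Wildcard = 255.255.255.255 - subnet mask
255 - 255 = 0
255 - 224 = 31
255 - 0 = 255
255 - 0 = 255
Wildcard: 0.31.255.255


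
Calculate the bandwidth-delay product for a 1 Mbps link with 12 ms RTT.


BDP = bandwidth * RTT
= 1 Mbps * 12 ms
= 1 * 1e6 * 12 / 1000 bits
= 12000 bits
= 1500 bytes
= 1.4648 KB
BDP = 12000 bits (1500 bytes)


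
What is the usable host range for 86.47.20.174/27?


Network: 86.47.20.160
Broadcast: 86.47.20.191
First usable = network + 1
Last usable = broadcast - 1
Range: 86.47.20.161 to 86.47.20.190


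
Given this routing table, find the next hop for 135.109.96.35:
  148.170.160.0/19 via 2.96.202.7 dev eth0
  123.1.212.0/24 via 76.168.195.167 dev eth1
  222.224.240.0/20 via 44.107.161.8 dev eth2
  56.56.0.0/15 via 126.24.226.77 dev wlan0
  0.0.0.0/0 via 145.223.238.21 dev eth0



Longest prefix match for 135.109.96.35:
  /19 148.170.160.0: no
  /24 123.1.212.0: no
  /20 222.224.240.0: no
  /15 56.56.0.0: no
  /0 0.0.0.0: MATCH
Selected: next-hop 145.223.238.21 via eth0 (matched /0)


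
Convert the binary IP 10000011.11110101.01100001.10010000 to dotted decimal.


10000011 = 131
11110101 = 245
01100001 = 97
10010000 = 144
IP: 131.245.97.144


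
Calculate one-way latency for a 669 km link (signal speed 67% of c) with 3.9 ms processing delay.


Speed = 0.67 * 3e5 km/s = 201000 km/s
Propagation delay = 669 / 201000 = 0.0033 s = 3.3284 ms
Processing delay = 3.9 ms
Total one-way latency = 7.2284 ms


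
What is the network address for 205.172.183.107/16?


IP:   11001101.10101100.10110111.01101011
Mask: 11111111.11111111.00000000.00000000
AND operation:
Net:  11001101.10101100.00000000.00000000
Network: 205.172.0.0/16


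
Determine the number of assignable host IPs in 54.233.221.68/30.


Host bits = 32 - 30 = 2
Total addresses = 2^2 = 4
Usable = total - 2 (network and broadcast)
Usable hosts: 2


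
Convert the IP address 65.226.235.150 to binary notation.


65 = 01000001
226 = 11100010
235 = 11101011
150 = 10010110
Binary: 01000001.11100010.11101011.10010110


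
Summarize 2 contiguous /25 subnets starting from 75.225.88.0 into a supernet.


Original prefix: /25
Number of subnets: 2 = 2^1
New prefix = 25 - 1 = 24
Supernet: 75.225.88.0/24


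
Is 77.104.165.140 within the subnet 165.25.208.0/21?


Subnet network: 165.25.208.0
Test IP AND mask: 77.104.160.0
No, 77.104.165.140 is not in 165.25.208.0/21


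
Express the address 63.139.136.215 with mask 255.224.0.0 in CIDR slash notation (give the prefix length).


Binary: 11111111.11100000.00000000.00000000
Count leading 1s
Prefix: /11


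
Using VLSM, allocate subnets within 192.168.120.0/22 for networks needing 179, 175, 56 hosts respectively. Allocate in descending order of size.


179 hosts -> /24 (254 usable): 192.168.120.0/24
175 hosts -> /24 (254 usable): 192.168.121.0/24
56 hosts -> /26 (62 usable): 192.168.122.0/26
Allocation: 192.168.120.0/24 (179 hosts, 254 usable); 192.168.121.0/24 (175 hosts, 254 usable); 192.168.122.0/26 (56 hosts, 62 usable)


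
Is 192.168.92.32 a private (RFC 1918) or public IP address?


RFC 1918 private ranges:
  10.0.0.0/8 (10.0.0.0 - 10.255.255.255)
  172.16.0.0/12 (172.16.0.0 - 172.31.255.255)
  192.168.0.0/16 (192.168.0.0 - 192.168.255.255)
Private (in 192.168.0.0/16)


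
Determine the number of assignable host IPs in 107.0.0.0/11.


Host bits = 32 - 11 = 21
Total addresses = 2^21 = 2097152
Usable = total - 2 (network and broadcast)
Usable hosts: 2097150


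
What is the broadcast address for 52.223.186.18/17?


Network: 52.223.128.0/17
Host bits = 15
Set all host bits to 1:
Broadcast: 52.223.255.255


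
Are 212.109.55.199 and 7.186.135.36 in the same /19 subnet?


Mask: 255.255.224.0
212.109.55.199 AND mask = 212.109.32.0
7.186.135.36 AND mask = 7.186.128.0
No, different subnets (212.109.32.0 vs 7.186.128.0)


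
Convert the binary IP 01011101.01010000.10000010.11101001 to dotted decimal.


01011101 = 93
01010000 = 80
10000010 = 130
11101001 = 233
IP: 93.80.130.233


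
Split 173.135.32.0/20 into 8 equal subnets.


New prefix = 20 + 3 = 23
Each subnet has 512 addresses
  173.135.32.0/23
  173.135.34.0/23
  173.135.36.0/23
  173.135.38.0/23
  173.135.40.0/23
  173.135.42.0/23
  173.135.44.0/23
  173.135.46.0/23
Subnets: 173.135.32.0/23, 173.135.34.0/23, 173.135.36.0/23, 173.135.38.0/23, 173.135.40.0/23, 173.135.42.0/23, 173.135.44.0/23, 173.135.46.0/23


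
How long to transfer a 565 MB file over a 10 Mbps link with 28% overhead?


Effective throughput = 10 * (1 - 28/100) = 7.2 Mbps
File size in Mb = 565 * 8 = 4520 Mb
Time = 4520 / 7.2
Time = 627.7778 seconds


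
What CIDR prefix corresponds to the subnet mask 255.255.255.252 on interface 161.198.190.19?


Binary: 11111111.11111111.11111111.11111100
Count leading 1s
Prefix: /30


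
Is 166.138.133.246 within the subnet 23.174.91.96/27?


Subnet network: 23.174.91.96
Test IP AND mask: 166.138.133.224
No, 166.138.133.246 is not in 23.174.91.96/27


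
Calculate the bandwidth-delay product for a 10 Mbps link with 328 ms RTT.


BDP = bandwidth * RTT
= 10 Mbps * 328 ms
= 10 * 1e6 * 328 / 1000 bits
= 3280000 bits
= 410000 bytes
= 400.3906 KB
BDP = 3280000 bits (410000 bytes)


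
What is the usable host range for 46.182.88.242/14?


Network: 46.180.0.0
Broadcast: 46.183.255.255
First usable = network + 1
Last usable = broadcast - 1
Range: 46.180.0.1 to 46.183.255.254


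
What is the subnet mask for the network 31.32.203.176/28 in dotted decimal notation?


/28 means 28 network bits, 4 host bits
Binary: 11111111111111111111111111110000
Mask: 255.255.255.240


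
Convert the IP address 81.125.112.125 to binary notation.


81 = 01010001
125 = 01111101
112 = 01110000
125 = 01111101
Binary: 01010001.01111101.01110000.01111101


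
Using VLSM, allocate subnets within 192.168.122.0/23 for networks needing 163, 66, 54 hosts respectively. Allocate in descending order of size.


163 hosts -> /24 (254 usable): 192.168.122.0/24
66 hosts -> /25 (126 usable): 192.168.123.0/25
54 hosts -> /26 (62 usable): 192.168.123.128/26
Allocation: 192.168.122.0/24 (163 hosts, 254 usable); 192.168.123.0/25 (66 hosts, 126 usable); 192.168.123.128/26 (54 hosts, 62 usable)


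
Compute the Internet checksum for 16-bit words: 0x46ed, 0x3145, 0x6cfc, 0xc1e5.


Sum all words (with carry folding):
+ 0x46ed = 0x46ed
+ 0x3145 = 0x7832
+ 0x6cfc = 0xe52e
+ 0xc1e5 = 0xa714
One's complement: ~0xa714
Checksum = 0x58eb


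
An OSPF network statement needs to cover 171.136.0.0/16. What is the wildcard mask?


Subnet mask: 255.255.0.0
Wildcard = 255.255.255.255 - subnet mask
255 - 255 = 0
255 - 255 = 0
255 - 0 = 255
255 - 0 = 255
Wildcard: 0.0.255.255


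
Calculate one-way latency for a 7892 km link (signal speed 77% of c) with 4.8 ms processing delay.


Speed = 0.77 * 3e5 km/s = 231000 km/s
Propagation delay = 7892 / 231000 = 0.0342 s = 34.1645 ms
Processing delay = 4.8 ms
Total one-way latency = 38.9645 ms


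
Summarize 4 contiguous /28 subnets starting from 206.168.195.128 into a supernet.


Original prefix: /28
Number of subnets: 4 = 2^2
New prefix = 28 - 2 = 26
Supernet: 206.168.195.128/26


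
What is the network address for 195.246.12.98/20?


IP:   11000011.11110110.00001100.01100010
Mask: 11111111.11111111.11110000.00000000
AND operation:
Net:  11000011.11110110.00000000.00000000
Network: 195.246.0.0/20


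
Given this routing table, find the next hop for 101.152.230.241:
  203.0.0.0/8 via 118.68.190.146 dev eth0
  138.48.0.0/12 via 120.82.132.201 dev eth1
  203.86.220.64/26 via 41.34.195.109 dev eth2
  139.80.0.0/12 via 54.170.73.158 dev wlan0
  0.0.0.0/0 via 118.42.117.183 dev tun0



Longest prefix match for 101.152.230.241:
  /8 203.0.0.0: no
  /12 138.48.0.0: no
  /26 203.86.220.64: no
  /12 139.80.0.0: no
  /0 0.0.0.0: MATCH
Selected: next-hop 118.42.117.183 via tun0 (matched /0)


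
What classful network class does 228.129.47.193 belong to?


First octet: 228
Binary: 11100100
1110xxxx -> Class D (224-239)
Class D (multicast), default mask N/A


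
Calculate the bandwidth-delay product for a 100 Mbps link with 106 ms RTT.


BDP = bandwidth * RTT
= 100 Mbps * 106 ms
= 100 * 1e6 * 106 / 1000 bits
= 10600000 bits
= 1325000 bytes
= 1293.9453 KB
BDP = 10600000 bits (1325000 bytes)


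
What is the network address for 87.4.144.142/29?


IP:   01010111.00000100.10010000.10001110
Mask: 11111111.11111111.11111111.11111000
AND operation:
Net:  01010111.00000100.10010000.10001000
Network: 87.4.144.136/29


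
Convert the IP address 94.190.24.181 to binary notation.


94 = 01011110
190 = 10111110
24 = 00011000
181 = 10110101
Binary: 01011110.10111110.00011000.10110101


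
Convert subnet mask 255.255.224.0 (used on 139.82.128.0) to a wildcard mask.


Subnet mask: 255.255.224.0
Wildcard = 255.255.255.255 - subnet mask
255 - 255 = 0
255 - 255 = 0
255 - 224 = 31
255 - 0 = 255
Wildcard: 0.0.31.255


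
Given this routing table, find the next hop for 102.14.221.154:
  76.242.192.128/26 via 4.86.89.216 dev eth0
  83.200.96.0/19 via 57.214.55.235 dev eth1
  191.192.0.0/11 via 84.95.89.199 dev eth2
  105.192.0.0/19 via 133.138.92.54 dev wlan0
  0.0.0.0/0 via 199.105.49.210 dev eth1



Longest prefix match for 102.14.221.154:
  /26 76.242.192.128: no
  /19 83.200.96.0: no
  /11 191.192.0.0: no
  /19 105.192.0.0: no
  /0 0.0.0.0: MATCH
Selected: next-hop 199.105.49.210 via eth1 (matched /0)


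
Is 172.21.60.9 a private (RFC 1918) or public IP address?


RFC 1918 private ranges:
  10.0.0.0/8 (10.0.0.0 - 10.255.255.255)
  172.16.0.0/12 (172.16.0.0 - 172.31.255.255)
  192.168.0.0/16 (192.168.0.0 - 192.168.255.255)
Private (in 172.16.0.0/12)


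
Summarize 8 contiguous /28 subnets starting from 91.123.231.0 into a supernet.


Original prefix: /28
Number of subnets: 8 = 2^3
New prefix = 28 - 3 = 25
Supernet: 91.123.231.0/25


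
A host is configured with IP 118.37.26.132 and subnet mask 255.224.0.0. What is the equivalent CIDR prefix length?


Binary: 11111111.11100000.00000000.00000000
Count leading 1s
Prefix: /11


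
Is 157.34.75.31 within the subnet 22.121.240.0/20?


Subnet network: 22.121.240.0
Test IP AND mask: 157.34.64.0
No, 157.34.75.31 is not in 22.121.240.0/20


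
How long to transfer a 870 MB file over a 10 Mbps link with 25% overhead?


Effective throughput = 10 * (1 - 25/100) = 7.5 Mbps
File size in Mb = 870 * 8 = 6960 Mb
Time = 6960 / 7.5
Time = 928 seconds


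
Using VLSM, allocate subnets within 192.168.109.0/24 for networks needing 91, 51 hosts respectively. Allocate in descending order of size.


91 hosts -> /25 (126 usable): 192.168.109.0/25
51 hosts -> /26 (62 usable): 192.168.109.128/26
Allocation: 192.168.109.0/25 (91 hosts, 126 usable); 192.168.109.128/26 (51 hosts, 62 usable)


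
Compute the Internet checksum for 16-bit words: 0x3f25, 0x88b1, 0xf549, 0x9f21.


Sum all words (with carry folding):
+ 0x3f25 = 0x3f25
+ 0x88b1 = 0xc7d6
+ 0xf549 = 0xbd20
+ 0x9f21 = 0x5c42
One's complement: ~0x5c42
Checksum = 0xa3bd


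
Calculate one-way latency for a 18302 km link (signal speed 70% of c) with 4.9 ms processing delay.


Speed = 0.7 * 3e5 km/s = 210000 km/s
Propagation delay = 18302 / 210000 = 0.0872 s = 87.1524 ms
Processing delay = 4.9 ms
Total one-way latency = 92.0524 ms


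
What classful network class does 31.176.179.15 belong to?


First octet: 31
Binary: 00011111
0xxxxxxx -> Class A (1-126)
Class A, default mask 255.0.0.0 (/8)


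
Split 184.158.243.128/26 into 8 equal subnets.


New prefix = 26 + 3 = 29
Each subnet has 8 addresses
  184.158.243.128/29
  184.158.243.136/29
  184.158.243.144/29
  184.158.243.152/29
  184.158.243.160/29
  184.158.243.168/29
  184.158.243.176/29
  184.158.243.184/29
Subnets: 184.158.243.128/29, 184.158.243.136/29, 184.158.243.144/29, 184.158.243.152/29, 184.158.243.160/29, 184.158.243.168/29, 184.158.243.176/29, 184.158.243.184/29


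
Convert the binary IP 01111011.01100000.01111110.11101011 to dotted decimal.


01111011 = 123
01100000 = 96
01111110 = 126
11101011 = 235
IP: 123.96.126.235


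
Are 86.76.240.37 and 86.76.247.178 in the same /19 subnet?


Mask: 255.255.224.0
86.76.240.37 AND mask = 86.76.224.0
86.76.247.178 AND mask = 86.76.224.0
Yes, same subnet (86.76.224.0)


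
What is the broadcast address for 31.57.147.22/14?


Network: 31.56.0.0/14
Host bits = 18
Set all host bits to 1:
Broadcast: 31.59.255.255


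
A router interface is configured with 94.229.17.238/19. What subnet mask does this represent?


/19 means 19 network bits, 13 host bits
Binary: 11111111111111111110000000000000
Mask: 255.255.224.0


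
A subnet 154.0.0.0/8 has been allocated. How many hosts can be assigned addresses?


Host bits = 32 - 8 = 24
Total addresses = 2^24 = 16777216
Usable = total - 2 (network and broadcast)
Usable hosts: 16777214


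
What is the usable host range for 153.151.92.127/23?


Network: 153.151.92.0
Broadcast: 153.151.93.255
First usable = network + 1
Last usable = broadcast - 1
Range: 153.151.92.1 to 153.151.93.254


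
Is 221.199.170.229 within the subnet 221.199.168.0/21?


Subnet network: 221.199.168.0
Test IP AND mask: 221.199.168.0
Yes, 221.199.170.229 is in 221.199.168.0/21


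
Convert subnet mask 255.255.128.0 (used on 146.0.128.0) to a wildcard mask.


Subnet mask: 255.255.128.0
Wildcard = 255.255.255.255 - subnet mask
255 - 255 = 0
255 - 255 = 0
255 - 128 = 127
255 - 0 = 255
Wildcard: 0.0.127.255


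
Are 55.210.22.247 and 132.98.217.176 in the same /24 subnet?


Mask: 255.255.255.0
55.210.22.247 AND mask = 55.210.22.0
132.98.217.176 AND mask = 132.98.217.0
No, different subnets (55.210.22.0 vs 132.98.217.0)


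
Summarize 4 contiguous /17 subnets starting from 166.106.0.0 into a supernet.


Original prefix: /17
Number of subnets: 4 = 2^2
New prefix = 17 - 2 = 15
Supernet: 166.106.0.0/15


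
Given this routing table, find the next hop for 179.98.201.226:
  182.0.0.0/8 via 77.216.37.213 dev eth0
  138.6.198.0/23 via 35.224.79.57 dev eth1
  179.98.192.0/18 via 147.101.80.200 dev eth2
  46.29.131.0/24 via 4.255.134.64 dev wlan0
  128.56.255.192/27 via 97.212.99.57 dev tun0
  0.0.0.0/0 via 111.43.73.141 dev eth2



Longest prefix match for 179.98.201.226:
  /8 182.0.0.0: no
  /23 138.6.198.0: no
  /18 179.98.192.0: MATCH
  /24 46.29.131.0: no
  /27 128.56.255.192: no
  /0 0.0.0.0: MATCH
Selected: next-hop 147.101.80.200 via eth2 (matched /18)


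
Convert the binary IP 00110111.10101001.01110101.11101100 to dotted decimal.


00110111 = 55
10101001 = 169
01110101 = 117
11101100 = 236
IP: 55.169.117.236


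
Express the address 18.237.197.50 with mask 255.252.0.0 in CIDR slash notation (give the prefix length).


Binary: 11111111.11111100.00000000.00000000
Count leading 1s
Prefix: /14


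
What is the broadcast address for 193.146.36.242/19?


Network: 193.146.32.0/19
Host bits = 13
Set all host bits to 1:
Broadcast: 193.146.63.255


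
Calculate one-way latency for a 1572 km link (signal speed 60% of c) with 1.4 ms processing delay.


Speed = 0.6 * 3e5 km/s = 180000 km/s
Propagation delay = 1572 / 180000 = 0.0087 s = 8.7333 ms
Processing delay = 1.4 ms
Total one-way latency = 10.1333 ms


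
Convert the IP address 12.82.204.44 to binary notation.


12 = 00001100
82 = 01010010
204 = 11001100
44 = 00101100
Binary: 00001100.01010010.11001100.00101100


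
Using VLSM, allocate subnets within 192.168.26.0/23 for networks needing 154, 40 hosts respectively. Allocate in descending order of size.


154 hosts -> /24 (254 usable): 192.168.26.0/24
40 hosts -> /26 (62 usable): 192.168.27.0/26
Allocation: 192.168.26.0/24 (154 hosts, 254 usable); 192.168.27.0/26 (40 hosts, 62 usable)


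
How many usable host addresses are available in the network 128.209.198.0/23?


Host bits = 32 - 23 = 9
Total addresses = 2^9 = 512
Usable = total - 2 (network and broadcast)
Usable hosts: 510


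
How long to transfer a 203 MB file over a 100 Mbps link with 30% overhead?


Effective throughput = 100 * (1 - 30/100) = 70 Mbps
File size in Mb = 203 * 8 = 1624 Mb
Time = 1624 / 70
Time = 23.2 seconds


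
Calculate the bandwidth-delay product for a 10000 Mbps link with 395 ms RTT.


BDP = bandwidth * RTT
= 10000 Mbps * 395 ms
= 10000 * 1e6 * 395 / 1000 bits
= 3950000000 bits
= 493750000 bytes
= 482177.7344 KB
BDP = 3950000000 bits (493750000 bytes)


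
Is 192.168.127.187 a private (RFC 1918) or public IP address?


RFC 1918 private ranges:
  10.0.0.0/8 (10.0.0.0 - 10.255.255.255)
  172.16.0.0/12 (172.16.0.0 - 172.31.255.255)
  192.168.0.0/16 (192.168.0.0 - 192.168.255.255)
Private (in 192.168.0.0/16)


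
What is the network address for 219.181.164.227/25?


IP:   11011011.10110101.10100100.11100011
Mask: 11111111.11111111.11111111.10000000
AND operation:
Net:  11011011.10110101.10100100.10000000
Network: 219.181.164.128/25


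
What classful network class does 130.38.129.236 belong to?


First octet: 130
Binary: 10000010
10xxxxxx -> Class B (128-191)
Class B, default mask 255.255.0.0 (/16)


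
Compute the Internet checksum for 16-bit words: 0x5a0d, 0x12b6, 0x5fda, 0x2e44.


Sum all words (with carry folding):
+ 0x5a0d = 0x5a0d
+ 0x12b6 = 0x6cc3
+ 0x5fda = 0xcc9d
+ 0x2e44 = 0xfae1
One's complement: ~0xfae1
Checksum = 0x051e


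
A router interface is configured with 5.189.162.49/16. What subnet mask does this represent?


/16 means 16 network bits, 16 host bits
Binary: 11111111111111110000000000000000
Mask: 255.255.0.0


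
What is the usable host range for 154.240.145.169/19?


Network: 154.240.128.0
Broadcast: 154.240.159.255
First usable = network + 1
Last usable = broadcast - 1
Range: 154.240.128.1 to 154.240.159.254


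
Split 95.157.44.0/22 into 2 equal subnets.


New prefix = 22 + 1 = 23
Each subnet has 512 addresses
  95.157.44.0/23
  95.157.46.0/23
Subnets: 95.157.44.0/23, 95.157.46.0/23


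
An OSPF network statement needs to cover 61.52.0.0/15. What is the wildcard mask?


Subnet mask: 255.254.0.0
Wildcard = 255.255.255.255 - subnet mask
255 - 255 = 0
255 - 254 = 1
255 - 0 = 255
255 - 0 = 255
Wildcard: 0.1.255.255


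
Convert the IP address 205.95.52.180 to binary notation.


205 = 11001101
95 = 01011111
52 = 00110100
180 = 10110100
Binary: 11001101.01011111.00110100.10110100


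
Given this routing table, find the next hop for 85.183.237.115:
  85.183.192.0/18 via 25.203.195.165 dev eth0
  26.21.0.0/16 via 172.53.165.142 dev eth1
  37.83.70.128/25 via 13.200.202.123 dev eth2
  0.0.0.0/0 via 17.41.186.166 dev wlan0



Longest prefix match for 85.183.237.115:
  /18 85.183.192.0: MATCH
  /16 26.21.0.0: no
  /25 37.83.70.128: no
  /0 0.0.0.0: MATCH
Selected: next-hop 25.203.195.165 via eth0 (matched /18)


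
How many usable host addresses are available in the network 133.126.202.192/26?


Host bits = 32 - 26 = 6
Total addresses = 2^6 = 64
Usable = total - 2 (network and broadcast)
Usable hosts: 62


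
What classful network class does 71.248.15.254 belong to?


First octet: 71
Binary: 01000111
0xxxxxxx -> Class A (1-126)
Class A, default mask 255.0.0.0 (/8)


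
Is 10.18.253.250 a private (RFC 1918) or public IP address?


RFC 1918 private ranges:
  10.0.0.0/8 (10.0.0.0 - 10.255.255.255)
  172.16.0.0/12 (172.16.0.0 - 172.31.255.255)
  192.168.0.0/16 (192.168.0.0 - 192.168.255.255)
Private (in 10.0.0.0/8)


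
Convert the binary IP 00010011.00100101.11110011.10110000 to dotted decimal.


00010011 = 19
00100101 = 37
11110011 = 243
10110000 = 176
IP: 19.37.243.176


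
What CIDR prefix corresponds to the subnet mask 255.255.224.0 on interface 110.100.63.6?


Binary: 11111111.11111111.11100000.00000000
Count leading 1s
Prefix: /19


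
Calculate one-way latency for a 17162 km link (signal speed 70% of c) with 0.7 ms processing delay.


Speed = 0.7 * 3e5 km/s = 210000 km/s
Propagation delay = 17162 / 210000 = 0.0817 s = 81.7238 ms
Processing delay = 0.7 ms
Total one-way latency = 82.4238 ms


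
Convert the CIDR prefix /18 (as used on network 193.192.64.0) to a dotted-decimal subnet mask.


/18 means 18 network bits, 14 host bits
Binary: 11111111111111111100000000000000
Mask: 255.255.192.0


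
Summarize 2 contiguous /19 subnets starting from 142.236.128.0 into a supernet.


Original prefix: /19
Number of subnets: 2 = 2^1
New prefix = 19 - 1 = 18
Supernet: 142.236.128.0/18


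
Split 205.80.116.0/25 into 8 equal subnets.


New prefix = 25 + 3 = 28
Each subnet has 16 addresses
  205.80.116.0/28
  205.80.116.16/28
  205.80.116.32/28
  205.80.116.48/28
  205.80.116.64/28
  205.80.116.80/28
  205.80.116.96/28
  205.80.116.112/28
Subnets: 205.80.116.0/28, 205.80.116.16/28, 205.80.116.32/28, 205.80.116.48/28, 205.80.116.64/28, 205.80.116.80/28, 205.80.116.96/28, 205.80.116.112/28


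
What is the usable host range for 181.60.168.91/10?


Network: 181.0.0.0
Broadcast: 181.63.255.255
First usable = network + 1
Last usable = broadcast - 1
Range: 181.0.0.1 to 181.63.255.254


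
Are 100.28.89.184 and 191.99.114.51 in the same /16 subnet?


Mask: 255.255.0.0
100.28.89.184 AND mask = 100.28.0.0
191.99.114.51 AND mask = 191.99.0.0
No, different subnets (100.28.0.0 vs 191.99.0.0)


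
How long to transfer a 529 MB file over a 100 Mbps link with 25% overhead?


Effective throughput = 100 * (1 - 25/100) = 75 Mbps
File size in Mb = 529 * 8 = 4232 Mb
Time = 4232 / 75
Time = 56.4267 seconds


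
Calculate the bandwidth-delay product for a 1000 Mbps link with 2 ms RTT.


BDP = bandwidth * RTT
= 1000 Mbps * 2 ms
= 1000 * 1e6 * 2 / 1000 bits
= 2000000 bits
= 250000 bytes
= 244.1406 KB
BDP = 2000000 bits (250000 bytes)


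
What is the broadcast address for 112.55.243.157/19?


Network: 112.55.224.0/19
Host bits = 13
Set all host bits to 1:
Broadcast: 112.55.255.255


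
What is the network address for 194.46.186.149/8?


IP:   11000010.00101110.10111010.10010101
Mask: 11111111.00000000.00000000.00000000
AND operation:
Net:  11000010.00000000.00000000.00000000
Network: 194.0.0.0/8


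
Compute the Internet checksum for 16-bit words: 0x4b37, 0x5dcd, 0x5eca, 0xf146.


Sum all words (with carry folding):
+ 0x4b37 = 0x4b37
+ 0x5dcd = 0xa904
+ 0x5eca = 0x07cf
+ 0xf146 = 0xf915
One's complement: ~0xf915
Checksum = 0x06ea


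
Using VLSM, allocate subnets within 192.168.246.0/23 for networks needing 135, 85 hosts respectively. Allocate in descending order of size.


135 hosts -> /24 (254 usable): 192.168.246.0/24
85 hosts -> /25 (126 usable): 192.168.247.0/25
Allocation: 192.168.246.0/24 (135 hosts, 254 usable); 192.168.247.0/25 (85 hosts, 126 usable)


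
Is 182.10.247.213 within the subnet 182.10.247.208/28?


Subnet network: 182.10.247.208
Test IP AND mask: 182.10.247.208
Yes, 182.10.247.213 is in 182.10.247.208/28


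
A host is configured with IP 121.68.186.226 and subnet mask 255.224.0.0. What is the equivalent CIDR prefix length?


Binary: 11111111.11100000.00000000.00000000
Count leading 1s
Prefix: /11


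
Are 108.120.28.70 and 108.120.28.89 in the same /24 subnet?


Mask: 255.255.255.0
108.120.28.70 AND mask = 108.120.28.0
108.120.28.89 AND mask = 108.120.28.0
Yes, same subnet (108.120.28.0)


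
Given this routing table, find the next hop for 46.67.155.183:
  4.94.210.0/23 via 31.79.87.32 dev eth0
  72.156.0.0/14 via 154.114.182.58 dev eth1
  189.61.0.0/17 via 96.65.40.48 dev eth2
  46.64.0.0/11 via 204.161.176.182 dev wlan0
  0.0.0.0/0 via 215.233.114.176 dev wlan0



Longest prefix match for 46.67.155.183:
  /23 4.94.210.0: no
  /14 72.156.0.0: no
  /17 189.61.0.0: no
  /11 46.64.0.0: MATCH
  /0 0.0.0.0: MATCH
Selected: next-hop 204.161.176.182 via wlan0 (matched /11)


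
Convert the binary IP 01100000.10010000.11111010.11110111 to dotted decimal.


01100000 = 96
10010000 = 144
11111010 = 250
11110111 = 247
IP: 96.144.250.247


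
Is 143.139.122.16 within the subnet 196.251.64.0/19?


Subnet network: 196.251.64.0
Test IP AND mask: 143.139.96.0
No, 143.139.122.16 is not in 196.251.64.0/19


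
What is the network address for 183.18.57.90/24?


IP:   10110111.00010010.00111001.01011010
Mask: 11111111.11111111.11111111.00000000
AND operation:
Net:  10110111.00010010.00111001.00000000
Network: 183.18.57.0/24


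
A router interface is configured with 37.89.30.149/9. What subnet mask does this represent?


/9 means 9 network bits, 23 host bits
Binary: 11111111100000000000000000000000
Mask: 255.128.0.0


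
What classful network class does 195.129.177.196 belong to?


First octet: 195
Binary: 11000011
110xxxxx -> Class C (192-223)
Class C, default mask 255.255.255.0 (/24)


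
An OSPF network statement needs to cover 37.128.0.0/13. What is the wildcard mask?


Subnet mask: 255.248.0.0
Wildcard = 255.255.255.255 - subnet mask
255 - 255 = 0
255 - 248 = 7
255 - 0 = 255
255 - 0 = 255
Wildcard: 0.7.255.255


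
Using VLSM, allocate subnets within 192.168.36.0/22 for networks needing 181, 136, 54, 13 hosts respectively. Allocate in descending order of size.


181 hosts -> /24 (254 usable): 192.168.36.0/24
136 hosts -> /24 (254 usable): 192.168.37.0/24
54 hosts -> /26 (62 usable): 192.168.38.0/26
13 hosts -> /28 (14 usable): 192.168.38.64/28
Allocation: 192.168.36.0/24 (181 hosts, 254 usable); 192.168.37.0/24 (136 hosts, 254 usable); 192.168.38.0/26 (54 hosts, 62 usable); 192.168.38.64/28 (13 hosts, 14 usable)


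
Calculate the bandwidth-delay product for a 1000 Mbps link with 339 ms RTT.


BDP = bandwidth * RTT
= 1000 Mbps * 339 ms
= 1000 * 1e6 * 339 / 1000 bits
= 339000000 bits
= 42375000 bytes
= 41381.8359 KB
BDP = 339000000 bits (42375000 bytes)


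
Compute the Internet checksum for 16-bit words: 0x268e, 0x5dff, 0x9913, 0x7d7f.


Sum all words (with carry folding):
+ 0x268e = 0x268e
+ 0x5dff = 0x848d
+ 0x9913 = 0x1da1
+ 0x7d7f = 0x9b20
One's complement: ~0x9b20
Checksum = 0x64df


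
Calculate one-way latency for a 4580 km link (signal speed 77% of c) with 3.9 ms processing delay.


Speed = 0.77 * 3e5 km/s = 231000 km/s
Propagation delay = 4580 / 231000 = 0.0198 s = 19.8268 ms
Processing delay = 3.9 ms
Total one-way latency = 23.7268 ms


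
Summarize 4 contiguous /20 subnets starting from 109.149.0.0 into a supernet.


Original prefix: /20
Number of subnets: 4 = 2^2
New prefix = 20 - 2 = 18
Supernet: 109.149.0.0/18


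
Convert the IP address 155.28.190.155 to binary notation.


155 = 10011011
28 = 00011100
190 = 10111110
155 = 10011011
Binary: 10011011.00011100.10111110.10011011


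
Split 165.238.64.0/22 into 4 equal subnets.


New prefix = 22 + 2 = 24
Each subnet has 256 addresses
  165.238.64.0/24
  165.238.65.0/24
  165.238.66.0/24
  165.238.67.0/24
Subnets: 165.238.64.0/24, 165.238.65.0/24, 165.238.66.0/24, 165.238.67.0/24


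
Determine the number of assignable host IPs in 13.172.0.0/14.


Host bits = 32 - 14 = 18
Total addresses = 2^18 = 262144
Usable = total - 2 (network and broadcast)
Usable hosts: 262142


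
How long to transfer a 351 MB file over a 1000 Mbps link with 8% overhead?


Effective throughput = 1000 * (1 - 8/100) = 920 Mbps
File size in Mb = 351 * 8 = 2808 Mb
Time = 2808 / 920
Time = 3.0522 seconds


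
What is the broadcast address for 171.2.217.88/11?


Network: 171.0.0.0/11
Host bits = 21
Set all host bits to 1:
Broadcast: 171.31.255.255


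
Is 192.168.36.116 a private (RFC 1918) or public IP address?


RFC 1918 private ranges:
  10.0.0.0/8 (10.0.0.0 - 10.255.255.255)
  172.16.0.0/12 (172.16.0.0 - 172.31.255.255)
  192.168.0.0/16 (192.168.0.0 - 192.168.255.255)
Private (in 192.168.0.0/16)


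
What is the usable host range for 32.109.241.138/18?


Network: 32.109.192.0
Broadcast: 32.109.255.255
First usable = network + 1
Last usable = broadcast - 1
Range: 32.109.192.1 to 32.109.255.254


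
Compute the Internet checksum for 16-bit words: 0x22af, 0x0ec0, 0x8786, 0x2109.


Sum all words (with carry folding):
+ 0x22af = 0x22af
+ 0x0ec0 = 0x316f
+ 0x8786 = 0xb8f5
+ 0x2109 = 0xd9fe
One's complement: ~0xd9fe
Checksum = 0x2601


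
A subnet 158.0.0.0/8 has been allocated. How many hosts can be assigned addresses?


Host bits = 32 - 8 = 24
Total addresses = 2^24 = 16777216
Usable = total - 2 (network and broadcast)
Usable hosts: 16777214


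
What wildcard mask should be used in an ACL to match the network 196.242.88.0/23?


Subnet mask: 255.255.254.0
Wildcard = 255.255.255.255 - subnet mask
255 - 255 = 0
255 - 255 = 0
255 - 254 = 1
255 - 0 = 255
Wildcard: 0.0.1.255


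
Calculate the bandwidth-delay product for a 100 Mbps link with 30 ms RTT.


BDP = bandwidth * RTT
= 100 Mbps * 30 ms
= 100 * 1e6 * 30 / 1000 bits
= 3000000 bits
= 375000 bytes
= 366.2109 KB
BDP = 3000000 bits (375000 bytes)


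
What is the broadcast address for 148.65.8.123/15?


Network: 148.64.0.0/15
Host bits = 17
Set all host bits to 1:
Broadcast: 148.65.255.255


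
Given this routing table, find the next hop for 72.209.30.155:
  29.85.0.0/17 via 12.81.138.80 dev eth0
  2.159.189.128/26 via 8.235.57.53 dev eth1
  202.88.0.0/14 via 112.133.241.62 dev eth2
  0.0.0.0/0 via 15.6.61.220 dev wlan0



Longest prefix match for 72.209.30.155:
  /17 29.85.0.0: no
  /26 2.159.189.128: no
  /14 202.88.0.0: no
  /0 0.0.0.0: MATCH
Selected: next-hop 15.6.61.220 via wlan0 (matched /0)


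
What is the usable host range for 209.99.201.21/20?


Network: 209.99.192.0
Broadcast: 209.99.207.255
First usable = network + 1
Last usable = broadcast - 1
Range: 209.99.192.1 to 209.99.207.254


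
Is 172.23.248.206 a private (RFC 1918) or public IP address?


RFC 1918 private ranges:
  10.0.0.0/8 (10.0.0.0 - 10.255.255.255)
  172.16.0.0/12 (172.16.0.0 - 172.31.255.255)
  192.168.0.0/16 (192.168.0.0 - 192.168.255.255)
Private (in 172.16.0.0/12)


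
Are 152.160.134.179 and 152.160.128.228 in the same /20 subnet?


Mask: 255.255.240.0
152.160.134.179 AND mask = 152.160.128.0
152.160.128.228 AND mask = 152.160.128.0
Yes, same subnet (152.160.128.0)


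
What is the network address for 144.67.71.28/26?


IP:   10010000.01000011.01000111.00011100
Mask: 11111111.11111111.11111111.11000000
AND operation:
Net:  10010000.01000011.01000111.00000000
Network: 144.67.71.0/26


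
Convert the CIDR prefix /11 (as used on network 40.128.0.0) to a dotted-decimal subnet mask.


/11 means 11 network bits, 21 host bits
Binary: 11111111111000000000000000000000
Mask: 255.224.0.0


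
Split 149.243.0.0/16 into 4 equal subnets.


New prefix = 16 + 2 = 18
Each subnet has 16384 addresses
  149.243.0.0/18
  149.243.64.0/18
  149.243.128.0/18
  149.243.192.0/18
Subnets: 149.243.0.0/18, 149.243.64.0/18, 149.243.128.0/18, 149.243.192.0/18


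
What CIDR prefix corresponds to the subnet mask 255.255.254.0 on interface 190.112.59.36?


Binary: 11111111.11111111.11111110.00000000
Count leading 1s
Prefix: /23


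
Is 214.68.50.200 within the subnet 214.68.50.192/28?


Subnet network: 214.68.50.192
Test IP AND mask: 214.68.50.192
Yes, 214.68.50.200 is in 214.68.50.192/28


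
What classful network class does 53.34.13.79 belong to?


First octet: 53
Binary: 00110101
0xxxxxxx -> Class A (1-126)
Class A, default mask 255.0.0.0 (/8)


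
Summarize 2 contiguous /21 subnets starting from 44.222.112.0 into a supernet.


Original prefix: /21
Number of subnets: 2 = 2^1
New prefix = 21 - 1 = 20
Supernet: 44.222.112.0/20


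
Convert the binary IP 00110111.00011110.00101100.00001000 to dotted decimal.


00110111 = 55
00011110 = 30
00101100 = 44
00001000 = 8
IP: 55.30.44.8


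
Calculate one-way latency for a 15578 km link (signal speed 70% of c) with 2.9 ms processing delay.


Speed = 0.7 * 3e5 km/s = 210000 km/s
Propagation delay = 15578 / 210000 = 0.0742 s = 74.181 ms
Processing delay = 2.9 ms
Total one-way latency = 77.081 ms


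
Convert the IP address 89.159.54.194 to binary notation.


89 = 01011001
159 = 10011111
54 = 00110110
194 = 11000010
Binary: 01011001.10011111.00110110.11000010


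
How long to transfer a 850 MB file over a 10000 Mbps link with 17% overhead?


Effective throughput = 10000 * (1 - 17/100) = 8300 Mbps
File size in Mb = 850 * 8 = 6800 Mb
Time = 6800 / 8300
Time = 0.8193 seconds


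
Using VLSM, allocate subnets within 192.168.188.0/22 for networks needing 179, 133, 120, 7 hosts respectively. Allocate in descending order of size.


179 hosts -> /24 (254 usable): 192.168.188.0/24
133 hosts -> /24 (254 usable): 192.168.189.0/24
120 hosts -> /25 (126 usable): 192.168.190.0/25
7 hosts -> /28 (14 usable): 192.168.190.128/28
Allocation: 192.168.188.0/24 (179 hosts, 254 usable); 192.168.189.0/24 (133 hosts, 254 usable); 192.168.190.0/25 (120 hosts, 126 usable); 192.168.190.128/28 (7 hosts, 14 usable)


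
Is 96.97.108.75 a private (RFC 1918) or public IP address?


RFC 1918 private ranges:
  10.0.0.0/8 (10.0.0.0 - 10.255.255.255)
  172.16.0.0/12 (172.16.0.0 - 172.31.255.255)
  192.168.0.0/16 (192.168.0.0 - 192.168.255.255)
Public (not in any RFC 1918 range)


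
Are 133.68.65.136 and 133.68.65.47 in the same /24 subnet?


Mask: 255.255.255.0
133.68.65.136 AND mask = 133.68.65.0
133.68.65.47 AND mask = 133.68.65.0
Yes, same subnet (133.68.65.0)


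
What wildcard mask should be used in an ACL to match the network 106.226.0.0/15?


Subnet mask: 255.254.0.0
Wildcard = 255.255.255.255 - subnet mask
255 - 255 = 0
255 - 254 = 1
255 - 0 = 255
255 - 0 = 255
Wildcard: 0.1.255.255


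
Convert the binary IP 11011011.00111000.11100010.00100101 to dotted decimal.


11011011 = 219
00111000 = 56
11100010 = 226
00100101 = 37
IP: 219.56.226.37


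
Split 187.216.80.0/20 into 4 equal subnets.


New prefix = 20 + 2 = 22
Each subnet has 1024 addresses
  187.216.80.0/22
  187.216.84.0/22
  187.216.88.0/22
  187.216.92.0/22
Subnets: 187.216.80.0/22, 187.216.84.0/22, 187.216.88.0/22, 187.216.92.0/22


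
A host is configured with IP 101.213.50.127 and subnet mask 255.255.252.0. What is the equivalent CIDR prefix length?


Binary: 11111111.11111111.11111100.00000000
Count leading 1s
Prefix: /22


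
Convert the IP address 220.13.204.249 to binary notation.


220 = 11011100
13 = 00001101
204 = 11001100
249 = 11111001
Binary: 11011100.00001101.11001100.11111001


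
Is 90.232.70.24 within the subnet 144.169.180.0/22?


Subnet network: 144.169.180.0
Test IP AND mask: 90.232.68.0
No, 90.232.70.24 is not in 144.169.180.0/22


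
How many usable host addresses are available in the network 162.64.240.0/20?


Host bits = 32 - 20 = 12
Total addresses = 2^12 = 4096
Usable = total - 2 (network and broadcast)
Usable hosts: 4094


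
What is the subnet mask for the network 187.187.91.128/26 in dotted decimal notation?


/26 means 26 network bits, 6 host bits
Binary: 11111111111111111111111111000000
Mask: 255.255.255.192


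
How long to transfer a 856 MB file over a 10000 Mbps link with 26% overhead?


Effective throughput = 10000 * (1 - 26/100) = 7400 Mbps
File size in Mb = 856 * 8 = 6848 Mb
Time = 6848 / 7400
Time = 0.9254 seconds


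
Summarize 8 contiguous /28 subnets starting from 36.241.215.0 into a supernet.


Original prefix: /28
Number of subnets: 8 = 2^3
New prefix = 28 - 3 = 25
Supernet: 36.241.215.0/25


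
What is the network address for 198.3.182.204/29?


IP:   11000110.00000011.10110110.11001100
Mask: 11111111.11111111.11111111.11111000
AND operation:
Net:  11000110.00000011.10110110.11001000
Network: 198.3.182.200/29


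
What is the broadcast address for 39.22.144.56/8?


Network: 39.0.0.0/8
Host bits = 24
Set all host bits to 1:
Broadcast: 39.255.255.255


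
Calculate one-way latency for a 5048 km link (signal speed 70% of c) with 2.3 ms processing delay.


Speed = 0.7 * 3e5 km/s = 210000 km/s
Propagation delay = 5048 / 210000 = 0.024 s = 24.0381 ms
Processing delay = 2.3 ms
Total one-way latency = 26.3381 ms


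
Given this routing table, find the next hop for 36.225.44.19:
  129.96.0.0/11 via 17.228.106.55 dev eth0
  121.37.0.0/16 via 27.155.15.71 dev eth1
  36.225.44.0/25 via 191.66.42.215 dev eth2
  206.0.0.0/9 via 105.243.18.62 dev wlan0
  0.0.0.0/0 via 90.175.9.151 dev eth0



Longest prefix match for 36.225.44.19:
  /11 129.96.0.0: no
  /16 121.37.0.0: no
  /25 36.225.44.0: MATCH
  /9 206.0.0.0: no
  /0 0.0.0.0: MATCH
Selected: next-hop 191.66.42.215 via eth2 (matched /25)
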